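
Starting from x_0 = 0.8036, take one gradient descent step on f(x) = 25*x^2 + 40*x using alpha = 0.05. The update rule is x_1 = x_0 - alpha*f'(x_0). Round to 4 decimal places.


We compute the gradient at x_0 and apply the update.
f'(x) = 50*x + 40
f'(0.8036) = 50*0.8036 + 40 = 80.18
x_1 = 0.8036 - 0.05*80.18 = -3.2054


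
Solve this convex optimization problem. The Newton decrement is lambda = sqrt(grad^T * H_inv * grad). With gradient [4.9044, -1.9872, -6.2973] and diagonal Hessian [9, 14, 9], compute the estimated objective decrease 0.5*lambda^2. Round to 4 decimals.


Step 1: H is diagonal, so H^(-1) * g = [0.5449, -0.1419, -0.6997].
Step 2: g^T H^(-1) g = sum_i g_i^2 / H_ii
  = (4.9044)^2/9 + (-1.9872)^2/14 + (-6.2973)^2/9
  = 2.6726 + 0.2821 + 4.4062 = 7.3609
Step 3: Objective decrease = 0.5 * g^T H^(-1) g = 3.6804


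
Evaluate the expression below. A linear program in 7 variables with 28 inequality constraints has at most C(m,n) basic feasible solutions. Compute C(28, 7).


Each vertex corresponds to some choice of n active constraints out of m, so the number of vertices is at most C(m, n) = m! / (n!(m-n)!).
m = 28, n = 7
Numerator: 28 * 27 * 26 * 25 * 24 * 23 * 22
Denominator: 7! = 5040
C(28, 7) = 1184040


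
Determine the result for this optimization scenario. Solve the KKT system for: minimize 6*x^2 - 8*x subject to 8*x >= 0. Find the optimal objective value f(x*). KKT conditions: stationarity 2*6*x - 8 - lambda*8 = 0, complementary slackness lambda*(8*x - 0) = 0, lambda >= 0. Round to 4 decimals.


Step 1: Try lambda = 0 (constraint inactive).
Stationarity: 2*6*x - 8 = 0
x* = 8/(2*6) = 2/3 = 0.6667 (rounded; the exact value 2/3 is used below)
Check constraint: 8*0.6667 = 5.3336 >= 0 -- satisfied.
Step 2: Compute optimal value.
f(x*) = 6*(2/3)^2 - 8*(2/3) = -2.6667


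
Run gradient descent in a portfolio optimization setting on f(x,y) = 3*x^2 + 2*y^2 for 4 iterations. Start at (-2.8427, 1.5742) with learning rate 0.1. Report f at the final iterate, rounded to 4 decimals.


Gradient descent on f(x,y) = 3*x^2 + 2*y^2.
Starting point: (-2.8427, 1.5742), alpha = 0.1
Step 1: grad_x = 2*3*-2.8427 = -17.0562, grad_y = 2*2*1.5742 = 6.2968
  x_1 = -2.8427 - 0.1*-17.0562 = -1.1371
  y_1 = 1.5742 - 0.1*6.2968 = 0.9445
Step 2: grad_x = 2*3*-1.1371 = -6.8225, grad_y = 2*2*0.9445 = 3.7781
  x_2 = -1.1371 - 0.1*-6.8225 = -0.4548
  y_2 = 0.9445 - 0.1*3.7781 = 0.5667
Step 3: grad_x = 2*3*-0.4548 = -2.729, grad_y = 2*2*0.5667 = 2.2668
  x_3 = -0.4548 - 0.1*-2.729 = -0.1819
  y_3 = 0.5667 - 0.1*2.2668 = 0.34
Step 4: grad_x = 2*3*-0.1819 = -1.0916, grad_y = 2*2*0.34 = 1.3601
  x_4 = -0.1819 - 0.1*-1.0916 = -0.0728
  y_4 = 0.34 - 0.1*1.3601 = 0.204
f(-0.0728, 0.204) = 3*(-0.0728)^2 + 2*0.204^2 = 0.0991


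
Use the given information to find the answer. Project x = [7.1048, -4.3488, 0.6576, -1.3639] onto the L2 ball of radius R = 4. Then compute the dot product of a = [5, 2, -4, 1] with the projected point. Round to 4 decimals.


Step 1: Compute ||x|| (intermediates to 6 decimals).
||x|| = sqrt(7.1048^2 + (-4.3488)^2 + 0.6576^2 + (-1.3639)^2) = 8.466576
Step 2: Project.
Since ||x|| > R, scale = R/||x|| = 4/8.466576 = 0.472446, proj(x) = scale * x
proj(x) = [3.356634, -2.054573, 0.31068, -0.644369]
Step 3: Dot product.
a^T * proj(x) = 5*3.356634 + 2*(-2.054573) - 4*0.31068 + 1*(-0.644369) = 10.7869


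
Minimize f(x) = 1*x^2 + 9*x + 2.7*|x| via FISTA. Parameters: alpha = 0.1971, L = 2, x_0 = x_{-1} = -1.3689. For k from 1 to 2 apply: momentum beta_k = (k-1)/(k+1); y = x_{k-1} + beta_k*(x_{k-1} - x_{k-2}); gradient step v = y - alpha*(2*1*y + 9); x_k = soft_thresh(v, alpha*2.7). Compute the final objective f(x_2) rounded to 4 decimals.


FISTA on f(x) = 1*x^2 + 9*x + 2.7*|x|
L = 2, alpha = 0.1971
Iteration 1: beta = 0.0, y = -1.3689 + 0.0*(-1.3689 + 1.3689) = -1.3689
  grad(y) = 6.2622, v = y - alpha*grad = -2.6032
  prox(v) = soft_thresh(-2.6032, 0.5322) = -2.071
Iteration 2: beta = 0.3333, y = -2.071 + 0.3333*(-2.071 + 1.3689) = -2.305
  grad(y) = 4.3899, v = y - alpha*grad = -3.1703
  prox(v) = soft_thresh(-3.1703, 0.5322) = -2.6381
f(x_2) = 1*(-2.6381)^2 + 9*(-2.6381) + 2.7*|-2.6381| = -9.6605


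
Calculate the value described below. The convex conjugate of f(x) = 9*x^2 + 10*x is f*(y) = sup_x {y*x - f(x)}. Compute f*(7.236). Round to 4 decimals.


f*(y) = sup_x {y*x - a*x^2 - b*x} = sup_x {(y-b)*x - a*x^2}
FOC: (y - b) - 2a*x = 0 => x* = (y - b)/(2a)
x* = (7.236 - 10)/(2*9) = -0.1536
f*(7.236) = (y-b)^2/(4a) = (7.236 - 10)^2/(4*9)
= 7.6397/36 = 0.2122


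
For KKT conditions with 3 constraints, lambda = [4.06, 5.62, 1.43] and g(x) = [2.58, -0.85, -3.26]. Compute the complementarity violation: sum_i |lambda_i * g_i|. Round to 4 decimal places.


KKT complementary slackness check:
lambda_1 * g_1 = 4.06 * 2.58 = 10.4748
lambda_2 * g_2 = 5.62 * -0.85 = -4.777
lambda_3 * g_3 = 1.43 * -3.26 = -4.6618
Total violation = 10.4748 + 4.777 + 4.6618 = 19.9136


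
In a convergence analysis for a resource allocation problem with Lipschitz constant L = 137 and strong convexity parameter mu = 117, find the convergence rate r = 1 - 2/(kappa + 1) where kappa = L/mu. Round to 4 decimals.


Step 1: Compute the condition number.
kappa = L/mu = 137/117 = 1.1709
Step 2: Compute the convergence rate.
r = 1 - 2/(kappa + 1) = 1 - 2*mu/(L + mu) = (L - mu)/(L + mu) = 20/254 = 0.0787


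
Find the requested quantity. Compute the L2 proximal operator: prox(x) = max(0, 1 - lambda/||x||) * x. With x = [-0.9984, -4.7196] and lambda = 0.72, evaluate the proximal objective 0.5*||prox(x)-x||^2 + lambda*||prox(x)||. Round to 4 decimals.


Step 1: Compute ||x||.
||x|| = 4.824
Step 2: Compute scaling factor.
scale = max(0, 1 - 0.72/4.824) = 0.8507
Step 3: prox(x) = [-0.8494, -4.0152]
||prox(x)|| = 4.104
Step 4: Proximal objective.
0.5*||prox-x||^2 = 0.2592
lambda*||prox|| = 2.9549
Total = 3.2141


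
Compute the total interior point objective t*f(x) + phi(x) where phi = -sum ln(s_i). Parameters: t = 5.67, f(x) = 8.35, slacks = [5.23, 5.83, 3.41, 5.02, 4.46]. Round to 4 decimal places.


Step 1: Compute log-barrier.
ln values: [1.6544, 1.763, 1.2267, 1.6134, 1.4951]
phi = -(1.6544 + 1.763 + 1.2267 + 1.6134 + 1.4951) = -7.7527
Step 2: Compute augmented objective.
t*f(x) = 5.67*8.35 = 47.3445
Total = 47.3445 - 7.7527 = 39.5918


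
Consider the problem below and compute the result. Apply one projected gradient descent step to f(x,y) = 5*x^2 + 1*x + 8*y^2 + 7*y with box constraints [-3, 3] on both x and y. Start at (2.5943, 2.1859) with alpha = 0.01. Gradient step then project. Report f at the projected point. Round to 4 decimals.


Step 1: Compute gradient at (2.5943, 2.1859).
grad_x = 2*5*2.5943 + 1 = 26.943
grad_y = 2*8*2.1859 + 7 = 41.9744
Step 2: Gradient step.
x_raw = 2.5943 - 0.01*26.943 = 2.3249
y_raw = 2.1859 - 0.01*41.9744 = 1.7662
Step 3: Project onto [-3, 3].
x_proj = clip(2.3249) = 2.3249
y_proj = clip(1.7662) = 1.7662
Step 4: Evaluate f.
f(2.3249, 1.7662) = 66.6675


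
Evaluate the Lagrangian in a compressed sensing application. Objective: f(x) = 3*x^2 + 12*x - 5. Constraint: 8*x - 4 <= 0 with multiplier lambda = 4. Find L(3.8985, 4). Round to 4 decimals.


Step 1: Evaluate f(x).
f(3.8985) = 3*3.8985^2 + 12*3.8985 - 5 = 87.3769
Step 2: Evaluate g(x).
g(3.8985) = 8*3.8985 - 4 = 27.188
Step 3: Compute Lagrangian.
L = 87.3769 + 4*27.188 = 196.1289


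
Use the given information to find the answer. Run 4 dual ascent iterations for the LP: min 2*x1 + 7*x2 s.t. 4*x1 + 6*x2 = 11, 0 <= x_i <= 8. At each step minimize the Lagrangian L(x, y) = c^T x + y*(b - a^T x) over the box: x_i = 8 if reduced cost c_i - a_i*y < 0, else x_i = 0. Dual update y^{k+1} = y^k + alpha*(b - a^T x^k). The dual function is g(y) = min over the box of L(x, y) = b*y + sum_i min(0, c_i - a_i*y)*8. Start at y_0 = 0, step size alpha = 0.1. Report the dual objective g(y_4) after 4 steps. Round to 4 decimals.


Dual ascent for LP: min 2*x1 + 7*x2, 4*x1 + 6*x2 = 11, 0 <= x_i <= 8
Step 1: y^k = 0.0, reduced costs: (2.0, 7.0)
  x^k = (0.0, 0.0), subgradient = b - a^T x = 11.0
  y^{k+1} = 0.0 + 0.1*11.0 = 1.1
Step 2: y^k = 1.1, reduced costs: (-2.4, 0.4)
  x^k = (8.0, 0.0), subgradient = b - a^T x = -21.0
  y^{k+1} = 1.1 + 0.1*-21.0 = -1.0
Step 3: y^k = -1.0, reduced costs: (6.0, 13.0)
  x^k = (0.0, 0.0), subgradient = b - a^T x = 11.0
  y^{k+1} = -1.0 + 0.1*11.0 = 0.1
Step 4: y^k = 0.1, reduced costs: (1.6, 6.4)
  x^k = (0.0, 0.0), subgradient = b - a^T x = 11.0
  y^{k+1} = 0.1 + 0.1*11.0 = 1.2
Dual objective at y_4 = 1.2: reduced costs (-2.8, -0.2), box minimizer x = (8.0, 8.0)
g(y_4) = b*y + (c1 - a1*y)*x1 + (c2 - a2*y)*x2 = 11*1.2 + (-2.8)*8.0 + (-0.2)*8.0 = 13.2 - 22.4 - 1.6 = -10.8


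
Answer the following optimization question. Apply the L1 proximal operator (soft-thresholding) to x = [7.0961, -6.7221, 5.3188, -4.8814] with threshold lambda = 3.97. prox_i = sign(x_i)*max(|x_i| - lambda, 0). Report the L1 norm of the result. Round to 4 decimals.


Soft-thresholding with lambda = 3.97:
prox(7.0961) = sign(7.0961)*max(|7.0961| - 3.97, 0) = 3.1261
prox(-6.7221) = sign(-6.7221)*max(|-6.7221| - 3.97, 0) = -2.7521
prox(5.3188) = sign(5.3188)*max(|5.3188| - 3.97, 0) = 1.3488
prox(-4.8814) = sign(-4.8814)*max(|-4.8814| - 3.97, 0) = -0.9114
prox(x) = [3.1261, -2.7521, 1.3488, -0.9114]
||prox(x)||_1 = 3.1261 + 2.7521 + 1.3488 + 0.9114 = 8.1384


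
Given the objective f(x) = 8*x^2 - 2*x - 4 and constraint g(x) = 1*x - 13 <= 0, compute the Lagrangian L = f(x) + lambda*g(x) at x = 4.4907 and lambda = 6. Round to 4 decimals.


Step 1: Evaluate f(x).
f(4.4907) = 8*4.4907^2 - 2*4.4907 - 4 = 148.3497
Step 2: Evaluate g(x).
g(4.4907) = 1*4.4907 - 13 = -8.5093
Step 3: Compute Lagrangian.
L = 148.3497 + 6*-8.5093 = 97.2939


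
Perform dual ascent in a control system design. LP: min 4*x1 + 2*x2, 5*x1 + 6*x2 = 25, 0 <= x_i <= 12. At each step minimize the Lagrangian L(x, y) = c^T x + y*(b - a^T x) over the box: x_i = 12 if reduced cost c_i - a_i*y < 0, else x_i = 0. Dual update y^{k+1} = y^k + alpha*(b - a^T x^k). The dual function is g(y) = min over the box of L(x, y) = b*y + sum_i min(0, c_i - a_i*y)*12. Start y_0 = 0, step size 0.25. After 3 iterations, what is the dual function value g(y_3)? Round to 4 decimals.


Dual ascent for LP: min 4*x1 + 2*x2, 5*x1 + 6*x2 = 25, 0 <= x_i <= 12
Step 1: y^k = 0.0, reduced costs: (4.0, 2.0)
  x^k = (0.0, 0.0), subgradient = b - a^T x = 25.0
  y^{k+1} = 0.0 + 0.25*25.0 = 6.25
Step 2: y^k = 6.25, reduced costs: (-27.25, -35.5)
  x^k = (12.0, 12.0), subgradient = b - a^T x = -107.0
  y^{k+1} = 6.25 + 0.25*-107.0 = -20.5
Step 3: y^k = -20.5, reduced costs: (106.5, 125.0)
  x^k = (0.0, 0.0), subgradient = b - a^T x = 25.0
  y^{k+1} = -20.5 + 0.25*25.0 = -14.25
Dual objective at y_3 = -14.25: reduced costs (75.25, 87.5), box minimizer x = (0.0, 0.0)
g(y_3) = b*y + (c1 - a1*y)*x1 + (c2 - a2*y)*x2 = 25*(-14.25) + 75.25*0.0 + 87.5*0.0 = -356.25 + 0.0 + 0.0 = -356.25


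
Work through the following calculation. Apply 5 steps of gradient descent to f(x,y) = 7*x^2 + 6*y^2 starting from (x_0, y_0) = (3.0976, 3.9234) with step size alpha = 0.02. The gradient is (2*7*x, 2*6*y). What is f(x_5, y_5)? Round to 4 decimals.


Gradient descent on f(x,y) = 7*x^2 + 6*y^2.
Starting point: (3.0976, 3.9234), alpha = 0.02
Step 1: grad_x = 2*7*3.0976 = 43.3664, grad_y = 2*6*3.9234 = 47.0808
  x_1 = 3.0976 - 0.02*43.3664 = 2.2303
  y_1 = 3.9234 - 0.02*47.0808 = 2.9818
Step 2: grad_x = 2*7*2.2303 = 31.2238, grad_y = 2*6*2.9818 = 35.7814
  x_2 = 2.2303 - 0.02*31.2238 = 1.6058
  y_2 = 2.9818 - 0.02*35.7814 = 2.2662
Step 3: grad_x = 2*7*1.6058 = 22.4811, grad_y = 2*6*2.2662 = 27.1939
  x_3 = 1.6058 - 0.02*22.4811 = 1.1562
  y_3 = 2.2662 - 0.02*27.1939 = 1.7223
Step 4: grad_x = 2*7*1.1562 = 16.1864, grad_y = 2*6*1.7223 = 20.6673
  x_4 = 1.1562 - 0.02*16.1864 = 0.8324
  y_4 = 1.7223 - 0.02*20.6673 = 1.3089
Step 5: grad_x = 2*7*0.8324 = 11.6542, grad_y = 2*6*1.3089 = 15.7072
  x_5 = 0.8324 - 0.02*11.6542 = 0.5994
  y_5 = 1.3089 - 0.02*15.7072 = 0.9948
f(0.5994, 0.9948) = 7*0.5994^2 + 6*0.9948^2 = 8.4522


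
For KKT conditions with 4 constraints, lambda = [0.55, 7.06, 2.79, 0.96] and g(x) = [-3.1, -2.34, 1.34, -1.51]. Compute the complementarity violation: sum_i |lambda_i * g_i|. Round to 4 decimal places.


KKT complementary slackness check:
lambda_1 * g_1 = 0.55 * -3.1 = -1.705
lambda_2 * g_2 = 7.06 * -2.34 = -16.5204
lambda_3 * g_3 = 2.79 * 1.34 = 3.7386
lambda_4 * g_4 = 0.96 * -1.51 = -1.4496
Total violation = 1.705 + 16.5204 + 3.7386 + 1.4496 = 23.4136


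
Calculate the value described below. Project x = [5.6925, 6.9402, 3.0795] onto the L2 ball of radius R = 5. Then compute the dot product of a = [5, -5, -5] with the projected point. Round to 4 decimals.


Step 1: Compute ||x|| (intermediates to 6 decimals).
||x|| = sqrt(5.6925^2 + 6.9402^2 + 3.0795^2) = 9.489692
Step 2: Project.
Since ||x|| > R, scale = R/||x|| = 5/9.489692 = 0.526887, proj(x) = scale * x
proj(x) = [2.999304, 3.656701, 1.622549]
Step 3: Dot product.
a^T * proj(x) = 5*2.999304 - 5*3.656701 - 5*1.622549 = -11.3997


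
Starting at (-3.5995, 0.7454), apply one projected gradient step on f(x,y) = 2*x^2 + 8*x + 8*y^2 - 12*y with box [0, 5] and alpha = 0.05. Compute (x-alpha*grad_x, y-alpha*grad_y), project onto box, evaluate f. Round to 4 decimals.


Step 1: Compute gradient at (-3.5995, 0.7454).
grad_x = 2*2*-3.5995 + 8 = -6.398
grad_y = 2*8*0.7454 - 12 = -0.0736
Step 2: Gradient step.
x_raw = -3.5995 - 0.05*-6.398 = -3.2796
y_raw = 0.7454 - 0.05*-0.0736 = 0.7491
Step 3: Project onto [0, 5].
x_proj = clip(-3.2796) = 0.0
y_proj = clip(0.7491) = 0.7491
Step 4: Evaluate f.
f(0.0, 0.7491) = -4.5


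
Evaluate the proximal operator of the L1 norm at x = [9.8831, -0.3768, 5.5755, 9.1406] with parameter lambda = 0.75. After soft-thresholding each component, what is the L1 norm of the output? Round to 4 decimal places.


Soft-thresholding with lambda = 0.75:
prox(9.8831) = sign(9.8831)*max(|9.8831| - 0.75, 0) = 9.1331
prox(-0.3768) = sign(-0.3768)*max(|-0.3768| - 0.75, 0) = 0.0
prox(5.5755) = sign(5.5755)*max(|5.5755| - 0.75, 0) = 4.8255
prox(9.1406) = sign(9.1406)*max(|9.1406| - 0.75, 0) = 8.3906
prox(x) = [9.1331, 0.0, 4.8255, 8.3906]
||prox(x)||_1 = 9.1331 + 0.0 + 4.8255 + 8.3906 = 22.3492


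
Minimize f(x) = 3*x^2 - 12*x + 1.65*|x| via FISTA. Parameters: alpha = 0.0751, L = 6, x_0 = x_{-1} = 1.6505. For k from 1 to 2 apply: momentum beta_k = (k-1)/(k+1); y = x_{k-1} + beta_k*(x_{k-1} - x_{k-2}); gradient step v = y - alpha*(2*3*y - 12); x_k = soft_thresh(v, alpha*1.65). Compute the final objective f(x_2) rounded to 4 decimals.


FISTA on f(x) = 3*x^2 - 12*x + 1.65*|x|
L = 6, alpha = 0.0751
Iteration 1: beta = 0.0, y = 1.6505 + 0.0*(1.6505 - 1.6505) = 1.6505
  grad(y) = -2.097, v = y - alpha*grad = 1.808
  prox(v) = soft_thresh(1.808, 0.1239) = 1.6841
Iteration 2: beta = 0.3333, y = 1.6841 + 0.3333*(1.6841 - 1.6505) = 1.6953
  grad(y) = -1.8284, v = y - alpha*grad = 1.8326
  prox(v) = soft_thresh(1.8326, 0.1239) = 1.7087
f(x_2) = 3*1.7087^2 - 12*1.7087 + 1.65*|1.7087| = -8.9261


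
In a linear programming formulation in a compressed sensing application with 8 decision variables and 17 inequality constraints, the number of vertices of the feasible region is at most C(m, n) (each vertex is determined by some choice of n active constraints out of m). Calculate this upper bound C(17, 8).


Each vertex corresponds to some choice of n active constraints out of m, so the number of vertices is at most C(m, n) = m! / (n!(m-n)!).
m = 17, n = 8
Numerator: 17 * 16 * 15 * 14 * 13 * 12 * 11 * 10
Denominator: 8! = 40320
C(17, 8) = 24310


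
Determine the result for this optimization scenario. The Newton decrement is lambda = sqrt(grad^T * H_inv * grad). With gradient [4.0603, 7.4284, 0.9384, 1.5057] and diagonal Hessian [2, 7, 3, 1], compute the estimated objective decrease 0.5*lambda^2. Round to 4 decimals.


Step 1: H is diagonal, so H^(-1) * g = [2.0302, 1.0612, 0.3128, 1.5057].
Step 2: g^T H^(-1) g = sum_i g_i^2 / H_ii
  = (4.0603)^2/2 + (7.4284)^2/7 + (0.9384)^2/3 + (1.5057)^2/1
  = 8.243 + 7.883 + 0.2935 + 2.2671 = 18.6867
Step 3: Objective decrease = 0.5 * g^T H^(-1) g = 9.3434


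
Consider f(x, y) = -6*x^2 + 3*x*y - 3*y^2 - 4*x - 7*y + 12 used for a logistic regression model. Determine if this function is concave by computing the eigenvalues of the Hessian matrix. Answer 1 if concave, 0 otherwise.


The Hessian of f(x,y) = -6*x^2 + 3*x*y - 3*y^2 - 4*x - 7*y + 12 is:
H = [[-12, 3], [3, -6]]
Trace = -12 - 6 = -18
Determinant = -12*-6 - (3)^2 = 63
Discriminant = (-18)^2 - 4*63 = 72.0
Eigenvalues: lambda_1 = -13.2426, lambda_2 = -4.7574
The function is concave.

1


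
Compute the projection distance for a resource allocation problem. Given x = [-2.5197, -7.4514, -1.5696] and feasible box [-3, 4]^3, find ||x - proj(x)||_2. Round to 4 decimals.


Project each component onto [-3, 4].
clip(-2.5197) = -2.5197, clip(-7.4514) = -3.0, clip(-1.5696) = -1.5696
Projection = [-2.5197, -3.0, -1.5696]
Squared diffs: [0.0, 19.815, 0.0]
Distance = sqrt(19.815) = 4.4514


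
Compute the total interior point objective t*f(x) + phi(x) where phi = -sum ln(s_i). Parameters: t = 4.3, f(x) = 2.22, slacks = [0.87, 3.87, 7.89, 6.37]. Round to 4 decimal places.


Step 1: Compute log-barrier.
ln values: [-0.1393, 1.3533, 2.0656, 1.8516]
phi = -(-0.1393 + 1.3533 + 2.0656 + 1.8516) = -5.1312
Step 2: Compute augmented objective.
t*f(x) = 4.3*2.22 = 9.546
Total = 9.546 - 5.1312 = 4.4148


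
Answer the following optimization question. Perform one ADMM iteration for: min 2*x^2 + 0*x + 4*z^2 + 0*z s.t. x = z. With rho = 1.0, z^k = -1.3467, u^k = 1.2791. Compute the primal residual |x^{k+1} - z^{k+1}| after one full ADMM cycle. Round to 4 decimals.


ADMM iteration with rho = 1.0, z^k = -1.3467, u^k = 1.2791
Step 1: x-update.
Minimize 2*x^2 + 0*x + (1.0/2)*(x + 1.3467 + 1.2791)^2
FOC: (2*2 + 1.0)*x = 0 + 1.0*(-1.3467 - 1.2791)
x^{k+1} = -0.5252
Step 2: z-update.
Minimize 4*z^2 + 0*z + (1.0/2)*(-0.5252 - z + 1.2791)^2
FOC: (2*4 + 1.0)*z = 0 + 1.0*(-0.5252 + 1.2791)
z^{k+1} = 0.0838
Step 3: u-update.
u^{k+1} = 1.2791 - 0.5252 - 0.0838 = 0.6702
Step 4: Primal residual = |-0.5252 - 0.0838| = 0.6089


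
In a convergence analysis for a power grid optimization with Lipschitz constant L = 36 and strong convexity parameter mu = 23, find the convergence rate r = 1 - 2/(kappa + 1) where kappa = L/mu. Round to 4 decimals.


Step 1: Compute the condition number.
kappa = L/mu = 36/23 = 1.5652
Step 2: Compute the convergence rate.
r = 1 - 2/(kappa + 1) = 1 - 2*mu/(L + mu) = (L - mu)/(L + mu) = 13/59 = 0.2203


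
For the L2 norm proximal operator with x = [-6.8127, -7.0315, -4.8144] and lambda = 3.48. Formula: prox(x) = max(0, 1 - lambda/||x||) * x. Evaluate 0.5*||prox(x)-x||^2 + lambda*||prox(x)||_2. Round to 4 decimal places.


Step 1: Compute ||x||.
||x|| = 10.9102
Step 2: Compute scaling factor.
scale = max(0, 1 - 3.48/10.9102) = 0.681
Step 3: prox(x) = [-4.6397, -4.7887, -3.2788]
||prox(x)|| = 7.4302
Step 4: Proximal objective.
0.5*||prox-x||^2 = 6.0552
lambda*||prox|| = 25.8571
Total = 31.9124


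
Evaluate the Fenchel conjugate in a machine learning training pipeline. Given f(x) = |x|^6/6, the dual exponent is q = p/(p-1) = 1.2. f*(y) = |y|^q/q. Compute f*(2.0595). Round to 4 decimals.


The conjugate exponent q satisfies 1/p + 1/q = 1.
p = 6, so q = 6/(6 - 1) = 1.2
|y|^q = 2.0595^1.2 = 2.3797
f*(2.0595) = 2.3797 / 1.2 = 1.983


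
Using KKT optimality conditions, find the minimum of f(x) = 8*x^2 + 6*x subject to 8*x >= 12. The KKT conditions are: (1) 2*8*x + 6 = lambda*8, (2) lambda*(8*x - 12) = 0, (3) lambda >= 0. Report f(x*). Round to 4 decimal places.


Step 1: Try lambda = 0 (constraint inactive).
x_unc = -6/(2*8) = -0.375
Check: 8*-0.375 = -3.0 < 12 -- violated!
Step 2: Constraint must be active: 8*x = 12
x* = 12/8 = 1.5
lambda = (2*8*1.5 + 6)/8 = 3.75
Step 3: Compute optimal value.
f(x*) = 8*1.5^2 + 6*1.5 = 27.0


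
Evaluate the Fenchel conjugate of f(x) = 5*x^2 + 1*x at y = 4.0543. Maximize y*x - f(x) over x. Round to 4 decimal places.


f*(y) = sup_x {y*x - a*x^2 - b*x} = sup_x {(y-b)*x - a*x^2}
FOC: (y - b) - 2a*x = 0 => x* = (y - b)/(2a)
x* = (4.0543 - 1)/(2*5) = 0.3054
f*(4.0543) = (y-b)^2/(4a) = (4.0543 - 1)^2/(4*5)
= 9.3287/20 = 0.4664


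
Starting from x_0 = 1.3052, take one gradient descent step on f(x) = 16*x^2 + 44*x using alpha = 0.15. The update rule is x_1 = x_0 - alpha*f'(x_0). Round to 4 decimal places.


We compute the gradient at x_0 and apply the update.
f'(x) = 32*x + 44
f'(1.3052) = 32*1.3052 + 44 = 85.7664
x_1 = 1.3052 - 0.15*85.7664 = -11.5598


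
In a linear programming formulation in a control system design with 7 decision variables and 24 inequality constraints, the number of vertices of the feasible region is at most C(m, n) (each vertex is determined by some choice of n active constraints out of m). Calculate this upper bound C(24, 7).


Each vertex corresponds to some choice of n active constraints out of m, so the number of vertices is at most C(m, n) = m! / (n!(m-n)!).
m = 24, n = 7
Numerator: 24 * 23 * 22 * 21 * 20 * 19 * 18
Denominator: 7! = 5040
C(24, 7) = 346104


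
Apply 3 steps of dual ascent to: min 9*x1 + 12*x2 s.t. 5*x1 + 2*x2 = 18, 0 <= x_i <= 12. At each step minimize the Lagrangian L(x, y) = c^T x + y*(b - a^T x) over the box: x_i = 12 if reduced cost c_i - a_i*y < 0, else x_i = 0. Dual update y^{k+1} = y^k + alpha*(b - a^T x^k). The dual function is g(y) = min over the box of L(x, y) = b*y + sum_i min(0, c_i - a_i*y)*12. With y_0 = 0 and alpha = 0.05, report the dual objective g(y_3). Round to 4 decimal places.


Dual ascent for LP: min 9*x1 + 12*x2, 5*x1 + 2*x2 = 18, 0 <= x_i <= 12
Step 1: y^k = 0.0, reduced costs: (9.0, 12.0)
  x^k = (0.0, 0.0), subgradient = b - a^T x = 18.0
  y^{k+1} = 0.0 + 0.05*18.0 = 0.9
Step 2: y^k = 0.9, reduced costs: (4.5, 10.2)
  x^k = (0.0, 0.0), subgradient = b - a^T x = 18.0
  y^{k+1} = 0.9 + 0.05*18.0 = 1.8
Step 3: y^k = 1.8, reduced costs: (0.0, 8.4)
  x^k = (0.0, 0.0), subgradient = b - a^T x = 18.0
  y^{k+1} = 1.8 + 0.05*18.0 = 2.7
Dual objective at y_3 = 2.7: reduced costs (-4.5, 6.6), box minimizer x = (12.0, 0.0)
g(y_3) = b*y + (c1 - a1*y)*x1 + (c2 - a2*y)*x2 = 18*2.7 + (-4.5)*12.0 + 6.6*0.0 = 48.6 - 54.0 + 0.0 = -5.4


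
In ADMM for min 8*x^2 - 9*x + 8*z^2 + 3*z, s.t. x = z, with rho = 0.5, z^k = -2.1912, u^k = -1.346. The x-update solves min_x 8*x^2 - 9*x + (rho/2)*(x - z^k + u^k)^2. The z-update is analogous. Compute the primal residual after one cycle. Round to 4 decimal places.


ADMM iteration with rho = 0.5, z^k = -2.1912, u^k = -1.346
Step 1: x-update.
Minimize 8*x^2 - 9*x + (0.5/2)*(x + 2.1912 - 1.346)^2
FOC: (2*8 + 0.5)*x = 9 + 0.5*(-2.1912 + 1.346)
x^{k+1} = 0.5198
Step 2: z-update.
Minimize 8*z^2 + 3*z + (0.5/2)*(0.5198 - z - 1.346)^2
FOC: (2*8 + 0.5)*z = -3 + 0.5*(0.5198 - 1.346)
z^{k+1} = -0.2069
Step 3: u-update.
u^{k+1} = -1.346 + 0.5198 + 0.2069 = -0.6193
Step 4: Primal residual = |0.5198 + 0.2069| = 0.7267


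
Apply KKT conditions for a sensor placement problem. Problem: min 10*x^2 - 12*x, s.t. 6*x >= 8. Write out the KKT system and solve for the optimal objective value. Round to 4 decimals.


Step 1: Try lambda = 0 (constraint inactive).
x_unc = 12/(2*10) = 0.6
Check: 6*0.6 = 3.6 < 8 -- violated!
Step 2: Constraint must be active: 6*x = 8
x* = 8/6 = 4/3 = 1.3333 (rounded; the exact value 4/3 is used below)
lambda = (2*10*(4/3) - 12)/6 = 2.4444
Step 3: Compute optimal value.
f(x*) = 10*(4/3)^2 - 12*(4/3) = 1.7778


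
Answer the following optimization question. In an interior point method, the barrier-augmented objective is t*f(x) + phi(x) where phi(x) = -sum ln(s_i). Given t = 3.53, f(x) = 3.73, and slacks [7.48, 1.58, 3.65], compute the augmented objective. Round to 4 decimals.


Step 1: Compute log-barrier.
ln values: [2.0122, 0.4574, 1.2947]
phi = -(2.0122 + 0.4574 + 1.2947) = -3.7644
Step 2: Compute augmented objective.
t*f(x) = 3.53*3.73 = 13.1669
Total = 13.1669 - 3.7644 = 9.4025


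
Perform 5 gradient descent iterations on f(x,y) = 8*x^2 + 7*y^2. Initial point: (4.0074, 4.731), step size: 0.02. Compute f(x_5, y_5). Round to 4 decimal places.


Gradient descent on f(x,y) = 8*x^2 + 7*y^2.
Starting point: (4.0074, 4.731), alpha = 0.02
Step 1: grad_x = 2*8*4.0074 = 64.1184, grad_y = 2*7*4.731 = 66.234
  x_1 = 4.0074 - 0.02*64.1184 = 2.725
  y_1 = 4.731 - 0.02*66.234 = 3.4063
Step 2: grad_x = 2*8*2.725 = 43.6005, grad_y = 2*7*3.4063 = 47.6885
  x_2 = 2.725 - 0.02*43.6005 = 1.853
  y_2 = 3.4063 - 0.02*47.6885 = 2.4526
Step 3: grad_x = 2*8*1.853 = 29.6483, grad_y = 2*7*2.4526 = 34.3357
  x_3 = 1.853 - 0.02*29.6483 = 1.2601
  y_3 = 2.4526 - 0.02*34.3357 = 1.7658
Step 4: grad_x = 2*8*1.2601 = 20.1609, grad_y = 2*7*1.7658 = 24.7217
  x_4 = 1.2601 - 0.02*20.1609 = 0.8568
  y_4 = 1.7658 - 0.02*24.7217 = 1.2714
Step 5: grad_x = 2*8*0.8568 = 13.7094, grad_y = 2*7*1.2714 = 17.7996
  x_5 = 0.8568 - 0.02*13.7094 = 0.5826
  y_5 = 1.2714 - 0.02*17.7996 = 0.9154
f(0.5826, 0.9154) = 8*0.5826^2 + 7*0.9154^2 = 8.5817


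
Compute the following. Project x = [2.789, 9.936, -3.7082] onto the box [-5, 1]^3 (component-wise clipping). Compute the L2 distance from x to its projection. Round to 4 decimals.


Project each component onto [-5, 1].
clip(2.789) = 1.0, clip(9.936) = 1.0, clip(-3.7082) = -3.7082
Projection = [1.0, 1.0, -3.7082]
Squared diffs: [3.2005, 79.8521, 0.0]
Distance = sqrt(83.0526) = 9.1133


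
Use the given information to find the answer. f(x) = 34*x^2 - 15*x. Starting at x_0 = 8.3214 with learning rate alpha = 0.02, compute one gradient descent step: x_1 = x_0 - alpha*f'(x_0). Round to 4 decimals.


We compute the gradient at x_0 and apply the update.
f'(x) = 68*x - 15
f'(8.3214) = 68*8.3214 - 15 = 550.8552
x_1 = 8.3214 - 0.02*550.8552 = -2.6957


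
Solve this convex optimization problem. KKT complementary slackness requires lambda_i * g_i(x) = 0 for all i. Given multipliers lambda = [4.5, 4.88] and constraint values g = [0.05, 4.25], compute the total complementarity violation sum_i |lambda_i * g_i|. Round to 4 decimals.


KKT complementary slackness check:
lambda_1 * g_1 = 4.5 * 0.05 = 0.225
lambda_2 * g_2 = 4.88 * 4.25 = 20.74
Total violation = 0.225 + 20.74 = 20.965


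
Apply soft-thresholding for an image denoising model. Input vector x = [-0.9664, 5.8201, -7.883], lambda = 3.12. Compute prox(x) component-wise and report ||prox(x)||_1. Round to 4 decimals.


Soft-thresholding with lambda = 3.12:
prox(-0.9664) = sign(-0.9664)*max(|-0.9664| - 3.12, 0) = 0.0
prox(5.8201) = sign(5.8201)*max(|5.8201| - 3.12, 0) = 2.7001
prox(-7.883) = sign(-7.883)*max(|-7.883| - 3.12, 0) = -4.763
prox(x) = [0.0, 2.7001, -4.763]
||prox(x)||_1 = 0.0 + 2.7001 + 4.763 = 7.4631


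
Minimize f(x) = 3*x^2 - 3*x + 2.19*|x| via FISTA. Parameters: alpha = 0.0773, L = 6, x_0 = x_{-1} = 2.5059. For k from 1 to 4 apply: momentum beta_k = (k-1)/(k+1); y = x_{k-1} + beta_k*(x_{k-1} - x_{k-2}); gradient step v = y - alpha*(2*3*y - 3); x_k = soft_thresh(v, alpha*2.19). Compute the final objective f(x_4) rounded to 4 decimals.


FISTA on f(x) = 3*x^2 - 3*x + 2.19*|x|
L = 6, alpha = 0.0773
Iteration 1: beta = 0.0, y = 2.5059 + 0.0*(2.5059 - 2.5059) = 2.5059
  grad(y) = 12.0354, v = y - alpha*grad = 1.5756
  prox(v) = soft_thresh(1.5756, 0.1693) = 1.4063
Iteration 2: beta = 0.3333, y = 1.4063 + 0.3333*(1.4063 - 2.5059) = 1.0397
  grad(y) = 3.2384, v = y - alpha*grad = 0.7894
  prox(v) = soft_thresh(0.7894, 0.1693) = 0.6201
Iteration 3: beta = 0.5, y = 0.6201 + 0.5*(0.6201 - 1.4063) = 0.227
  grad(y) = -1.6378, v = y - alpha*grad = 0.3536
  prox(v) = soft_thresh(0.3536, 0.1693) = 0.1844
Iteration 4: beta = 0.6, y = 0.1844 + 0.6*(0.1844 - 0.6201) = -0.0771
  grad(y) = -3.4626, v = y - alpha*grad = 0.1906
  prox(v) = soft_thresh(0.1906, 0.1693) = 0.0213
f(x_4) = 3*0.0213^2 - 3*0.0213 + 2.19*|0.0213| = -0.0159


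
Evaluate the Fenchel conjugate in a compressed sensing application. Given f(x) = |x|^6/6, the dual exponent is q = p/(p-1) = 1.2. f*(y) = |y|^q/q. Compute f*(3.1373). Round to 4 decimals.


The conjugate exponent q satisfies 1/p + 1/q = 1.
p = 6, so q = 6/(6 - 1) = 1.2
|y|^q = 3.1373^1.2 = 3.9434
f*(3.1373) = 3.9434 / 1.2 = 3.2861


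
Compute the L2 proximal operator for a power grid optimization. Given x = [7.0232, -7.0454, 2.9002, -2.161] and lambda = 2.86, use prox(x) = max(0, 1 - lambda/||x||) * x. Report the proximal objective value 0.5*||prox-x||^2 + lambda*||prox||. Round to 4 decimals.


Step 1: Compute ||x||.
||x|| = 10.5851
Step 2: Compute scaling factor.
scale = max(0, 1 - 2.86/10.5851) = 0.7298
Step 3: prox(x) = [5.1256, -5.1418, 2.1166, -1.5771]
||prox(x)|| = 7.7251
Step 4: Proximal objective.
0.5*||prox-x||^2 = 4.0898
lambda*||prox|| = 22.0938
Total = 26.1836


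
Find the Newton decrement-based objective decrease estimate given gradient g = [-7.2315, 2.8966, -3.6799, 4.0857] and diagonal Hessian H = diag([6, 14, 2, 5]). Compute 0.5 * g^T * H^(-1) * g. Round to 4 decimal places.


Step 1: H is diagonal, so H^(-1) * g = [-1.2053, 0.2069, -1.84, 0.8171].
Step 2: g^T H^(-1) g = sum_i g_i^2 / H_ii
  = (-7.2315)^2/6 + (2.8966)^2/14 + (-3.6799)^2/2 + (4.0857)^2/5
  = 8.7158 + 0.5993 + 6.7708 + 3.3386 = 19.4245
Step 3: Objective decrease = 0.5 * g^T H^(-1) g = 9.7122


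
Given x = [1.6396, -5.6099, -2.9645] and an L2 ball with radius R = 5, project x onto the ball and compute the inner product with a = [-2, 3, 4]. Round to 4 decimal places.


Step 1: Compute ||x|| (intermediates to 6 decimals).
||x|| = sqrt(1.6396^2 + (-5.6099)^2 + (-2.9645)^2) = 6.553436
Step 2: Project.
Since ||x|| > R, scale = R/||x|| = 5/6.553436 = 0.762959, proj(x) = scale * x
proj(x) = [1.250948, -4.280124, -2.261792]
Step 3: Dot product.
a^T * proj(x) = -2*1.250948 + 3*(-4.280124) + 4*(-2.261792) = -24.3894


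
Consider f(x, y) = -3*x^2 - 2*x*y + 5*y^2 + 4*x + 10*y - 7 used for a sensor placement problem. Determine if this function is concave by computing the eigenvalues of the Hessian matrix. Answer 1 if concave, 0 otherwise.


The Hessian of f(x,y) = -3*x^2 - 2*x*y + 5*y^2 + 4*x + 10*y - 7 is:
H = [[-6, -2], [-2, 10]]
Trace = -6 + 10 = 4
Determinant = -6*10 - (-2)^2 = -64
Discriminant = (4)^2 - 4*-64 = 272.0
Eigenvalues: lambda_1 = -6.2462, lambda_2 = 10.2462
The function is not concave.

0


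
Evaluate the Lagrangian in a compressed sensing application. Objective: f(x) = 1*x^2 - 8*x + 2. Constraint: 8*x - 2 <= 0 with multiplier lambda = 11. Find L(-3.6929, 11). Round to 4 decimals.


Step 1: Evaluate f(x).
f(-3.6929) = 1*(-3.6929)^2 - 8*(-3.6929) + 2 = 45.1807
Step 2: Evaluate g(x).
g(-3.6929) = 8*-3.6929 - 2 = -31.5432
Step 3: Compute Lagrangian.
L = 45.1807 + 11*-31.5432 = -301.7945


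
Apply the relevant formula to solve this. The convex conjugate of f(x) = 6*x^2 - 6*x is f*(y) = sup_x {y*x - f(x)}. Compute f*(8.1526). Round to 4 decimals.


f*(y) = sup_x {y*x - a*x^2 - b*x} = sup_x {(y-b)*x - a*x^2}
FOC: (y - b) - 2a*x = 0 => x* = (y - b)/(2a)
x* = (8.1526 + 6)/(2*6) = 1.1794
f*(8.1526) = (y-b)^2/(4a) = (8.1526 + 6)^2/(4*6)
= 200.2961/24 = 8.3457


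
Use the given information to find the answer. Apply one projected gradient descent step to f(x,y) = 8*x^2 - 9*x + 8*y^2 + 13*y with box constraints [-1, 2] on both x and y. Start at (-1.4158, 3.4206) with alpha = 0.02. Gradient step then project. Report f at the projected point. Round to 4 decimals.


Step 1: Compute gradient at (-1.4158, 3.4206).
grad_x = 2*8*-1.4158 - 9 = -31.6528
grad_y = 2*8*3.4206 + 13 = 67.7296
Step 2: Gradient step.
x_raw = -1.4158 - 0.02*-31.6528 = -0.7827
y_raw = 3.4206 - 0.02*67.7296 = 2.066
Step 3: Project onto [-1, 2].
x_proj = clip(-0.7827) = -0.7827
y_proj = clip(2.066) = 2.0
Step 4: Evaluate f.
f(-0.7827, 2.0) = 69.9462


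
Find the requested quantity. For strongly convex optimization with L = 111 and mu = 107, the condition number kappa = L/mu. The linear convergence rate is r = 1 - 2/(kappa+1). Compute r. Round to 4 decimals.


Step 1: Compute the condition number.
kappa = L/mu = 111/107 = 1.0374
Step 2: Compute the convergence rate.
r = 1 - 2/(kappa + 1) = 1 - 2*mu/(L + mu) = (L - mu)/(L + mu) = 4/218 = 0.0183


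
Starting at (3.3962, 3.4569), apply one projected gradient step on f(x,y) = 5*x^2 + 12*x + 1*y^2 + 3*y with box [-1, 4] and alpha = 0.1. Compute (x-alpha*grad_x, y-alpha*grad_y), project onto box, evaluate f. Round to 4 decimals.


Step 1: Compute gradient at (3.3962, 3.4569).
grad_x = 2*5*3.3962 + 12 = 45.962
grad_y = 2*1*3.4569 + 3 = 9.9138
Step 2: Gradient step.
x_raw = 3.3962 - 0.1*45.962 = -1.2
y_raw = 3.4569 - 0.1*9.9138 = 2.4655
Step 3: Project onto [-1, 4].
x_proj = clip(-1.2) = -1.0
y_proj = clip(2.4655) = 2.4655
Step 4: Evaluate f.
f(-1.0, 2.4655) = 6.4753


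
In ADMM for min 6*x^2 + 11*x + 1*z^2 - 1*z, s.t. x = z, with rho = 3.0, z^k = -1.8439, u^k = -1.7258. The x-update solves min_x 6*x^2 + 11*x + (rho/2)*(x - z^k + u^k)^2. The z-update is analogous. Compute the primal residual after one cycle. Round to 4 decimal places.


ADMM iteration with rho = 3.0, z^k = -1.8439, u^k = -1.7258
Step 1: x-update.
Minimize 6*x^2 + 11*x + (3.0/2)*(x + 1.8439 - 1.7258)^2
FOC: (2*6 + 3.0)*x = -11 + 3.0*(-1.8439 + 1.7258)
x^{k+1} = -0.757
Step 2: z-update.
Minimize 1*z^2 - 1*z + (3.0/2)*(-0.757 - z - 1.7258)^2
FOC: (2*1 + 3.0)*z = 1 + 3.0*(-0.757 - 1.7258)
z^{k+1} = -1.2897
Step 3: u-update.
u^{k+1} = -1.7258 - 0.757 + 1.2897 = -1.1931
Step 4: Primal residual = |-0.757 + 1.2897| = 0.5327


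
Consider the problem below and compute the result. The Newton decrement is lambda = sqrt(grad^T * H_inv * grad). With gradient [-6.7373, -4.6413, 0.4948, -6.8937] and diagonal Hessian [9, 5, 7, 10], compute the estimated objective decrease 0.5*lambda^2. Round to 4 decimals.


Step 1: H is diagonal, so H^(-1) * g = [-0.7486, -0.9283, 0.0707, -0.6894].
Step 2: g^T H^(-1) g = sum_i g_i^2 / H_ii
  = (-6.7373)^2/9 + (-4.6413)^2/5 + (0.4948)^2/7 + (-6.8937)^2/10
  = 5.0435 + 4.3083 + 0.035 + 4.7523 = 14.1391
Step 3: Objective decrease = 0.5 * g^T H^(-1) g = 7.0695


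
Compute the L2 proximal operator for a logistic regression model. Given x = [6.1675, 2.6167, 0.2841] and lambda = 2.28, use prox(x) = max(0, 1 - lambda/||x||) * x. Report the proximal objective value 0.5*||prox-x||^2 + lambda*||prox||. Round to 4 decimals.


Step 1: Compute ||x||.
||x|| = 6.7057
Step 2: Compute scaling factor.
scale = max(0, 1 - 2.28/6.7057) = 0.66
Step 3: prox(x) = [4.0705, 1.727, 0.1875]
||prox(x)|| = 4.4257
Step 4: Proximal objective.
0.5*||prox-x||^2 = 2.5992
lambda*||prox|| = 10.0906
Total = 12.6897


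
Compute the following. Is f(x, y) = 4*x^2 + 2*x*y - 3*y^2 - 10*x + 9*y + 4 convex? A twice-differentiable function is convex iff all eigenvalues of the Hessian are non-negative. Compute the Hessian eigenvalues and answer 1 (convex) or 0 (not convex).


The Hessian of f(x,y) = 4*x^2 + 2*x*y - 3*y^2 - 10*x + 9*y + 4 is:
H = [[8, 2], [2, -6]]
Trace = 8 - 6 = 2
Determinant = 8*-6 - (2)^2 = -52
Discriminant = (2)^2 - 4*-52 = 212.0
Eigenvalues: lambda_1 = -6.2801, lambda_2 = 8.2801
The function is not convex.

0


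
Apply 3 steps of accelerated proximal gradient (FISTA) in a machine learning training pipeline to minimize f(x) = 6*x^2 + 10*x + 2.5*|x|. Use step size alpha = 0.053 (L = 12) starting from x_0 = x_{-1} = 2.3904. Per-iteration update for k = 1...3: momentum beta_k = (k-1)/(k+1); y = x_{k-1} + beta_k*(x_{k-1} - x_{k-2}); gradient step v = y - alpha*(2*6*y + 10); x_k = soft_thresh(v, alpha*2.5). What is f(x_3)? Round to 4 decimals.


FISTA on f(x) = 6*x^2 + 10*x + 2.5*|x|
L = 12, alpha = 0.053
Iteration 1: beta = 0.0, y = 2.3904 + 0.0*(2.3904 - 2.3904) = 2.3904
  grad(y) = 38.6848, v = y - alpha*grad = 0.3401
  prox(v) = soft_thresh(0.3401, 0.1325) = 0.2076
Iteration 2: beta = 0.3333, y = 0.2076 + 0.3333*(0.2076 - 2.3904) = -0.52
  grad(y) = 3.7601, v = y - alpha*grad = -0.7193
  prox(v) = soft_thresh(-0.7193, 0.1325) = -0.5868
Iteration 3: beta = 0.5, y = -0.5868 + 0.5*(-0.5868 - 0.2076) = -0.984
  grad(y) = -1.8076, v = y - alpha*grad = -0.8882
  prox(v) = soft_thresh(-0.8882, 0.1325) = -0.7557
f(x_3) = 6*(-0.7557)^2 + 10*(-0.7557) + 2.5*|-0.7557| = -2.2413


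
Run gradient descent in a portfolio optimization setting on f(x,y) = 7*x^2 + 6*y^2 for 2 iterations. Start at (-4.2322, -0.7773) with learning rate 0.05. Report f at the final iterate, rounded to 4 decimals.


Gradient descent on f(x,y) = 7*x^2 + 6*y^2.
Starting point: (-4.2322, -0.7773), alpha = 0.05
Step 1: grad_x = 2*7*-4.2322 = -59.2508, grad_y = 2*6*-0.7773 = -9.3276
  x_1 = -4.2322 - 0.05*-59.2508 = -1.2697
  y_1 = -0.7773 - 0.05*-9.3276 = -0.3109
Step 2: grad_x = 2*7*-1.2697 = -17.7752, grad_y = 2*6*-0.3109 = -3.731
  x_2 = -1.2697 - 0.05*-17.7752 = -0.3809
  y_2 = -0.3109 - 0.05*-3.731 = -0.1244
f(-0.3809, -0.1244) = 7*(-0.3809)^2 + 6*(-0.1244)^2 = 1.1084


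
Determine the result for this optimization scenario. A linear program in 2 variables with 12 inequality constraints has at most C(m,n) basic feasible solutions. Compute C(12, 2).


Each vertex corresponds to some choice of n active constraints out of m, so the number of vertices is at most C(m, n) = m! / (n!(m-n)!).
m = 12, n = 2
Numerator: 12 * 11
Denominator: 2! = 2
C(12, 2) = 66


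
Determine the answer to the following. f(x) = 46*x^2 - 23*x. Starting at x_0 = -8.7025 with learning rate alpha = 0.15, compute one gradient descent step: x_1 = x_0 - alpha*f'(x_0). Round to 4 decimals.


We compute the gradient at x_0 and apply the update.
f'(x) = 92*x - 23
f'(-8.7025) = 92*-8.7025 - 23 = -823.63
x_1 = -8.7025 - 0.15*-823.63 = 114.842


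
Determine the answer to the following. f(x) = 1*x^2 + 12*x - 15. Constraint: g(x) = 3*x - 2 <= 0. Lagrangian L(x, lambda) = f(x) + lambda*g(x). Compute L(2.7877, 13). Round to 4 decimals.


Step 1: Evaluate f(x).
f(2.7877) = 1*2.7877^2 + 12*2.7877 - 15 = 26.2237
Step 2: Evaluate g(x).
g(2.7877) = 3*2.7877 - 2 = 6.3631
Step 3: Compute Lagrangian.
L = 26.2237 + 13*6.3631 = 108.944


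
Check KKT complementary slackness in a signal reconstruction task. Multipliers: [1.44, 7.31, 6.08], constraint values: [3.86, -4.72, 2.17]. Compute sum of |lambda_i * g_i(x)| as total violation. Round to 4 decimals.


KKT complementary slackness check:
lambda_1 * g_1 = 1.44 * 3.86 = 5.5584
lambda_2 * g_2 = 7.31 * -4.72 = -34.5032
lambda_3 * g_3 = 6.08 * 2.17 = 13.1936
Total violation = 5.5584 + 34.5032 + 13.1936 = 53.2552


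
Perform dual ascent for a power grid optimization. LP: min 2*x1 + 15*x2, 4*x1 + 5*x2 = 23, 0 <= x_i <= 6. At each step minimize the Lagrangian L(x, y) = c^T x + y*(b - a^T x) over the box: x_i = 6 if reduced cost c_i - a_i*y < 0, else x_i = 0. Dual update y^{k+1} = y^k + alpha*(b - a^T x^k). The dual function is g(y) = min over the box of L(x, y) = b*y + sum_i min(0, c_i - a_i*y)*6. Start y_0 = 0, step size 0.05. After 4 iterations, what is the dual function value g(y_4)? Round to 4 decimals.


Dual ascent for LP: min 2*x1 + 15*x2, 4*x1 + 5*x2 = 23, 0 <= x_i <= 6
Step 1: y^k = 0.0, reduced costs: (2.0, 15.0)
  x^k = (0.0, 0.0), subgradient = b - a^T x = 23.0
  y^{k+1} = 0.0 + 0.05*23.0 = 1.15
Step 2: y^k = 1.15, reduced costs: (-2.6, 9.25)
  x^k = (6.0, 0.0), subgradient = b - a^T x = -1.0
  y^{k+1} = 1.15 + 0.05*-1.0 = 1.1
Step 3: y^k = 1.1, reduced costs: (-2.4, 9.5)
  x^k = (6.0, 0.0), subgradient = b - a^T x = -1.0
  y^{k+1} = 1.1 + 0.05*-1.0 = 1.05
Step 4: y^k = 1.05, reduced costs: (-2.2, 9.75)
  x^k = (6.0, 0.0), subgradient = b - a^T x = -1.0
  y^{k+1} = 1.05 + 0.05*-1.0 = 1.0
Dual objective at y_4 = 1.0: reduced costs (-2.0, 10.0), box minimizer x = (6.0, 0.0)
g(y_4) = b*y + (c1 - a1*y)*x1 + (c2 - a2*y)*x2 = 23*1.0 + (-2.0)*6.0 + 10.0*0.0 = 23.0 - 12.0 + 0.0 = 11.0


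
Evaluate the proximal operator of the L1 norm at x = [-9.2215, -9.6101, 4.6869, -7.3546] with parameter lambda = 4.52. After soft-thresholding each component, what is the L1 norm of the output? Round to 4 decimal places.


Soft-thresholding with lambda = 4.52:
prox(-9.2215) = sign(-9.2215)*max(|-9.2215| - 4.52, 0) = -4.7015
prox(-9.6101) = sign(-9.6101)*max(|-9.6101| - 4.52, 0) = -5.0901
prox(4.6869) = sign(4.6869)*max(|4.6869| - 4.52, 0) = 0.1669
prox(-7.3546) = sign(-7.3546)*max(|-7.3546| - 4.52, 0) = -2.8346
prox(x) = [-4.7015, -5.0901, 0.1669, -2.8346]
||prox(x)||_1 = 4.7015 + 5.0901 + 0.1669 + 2.8346 = 12.7931
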